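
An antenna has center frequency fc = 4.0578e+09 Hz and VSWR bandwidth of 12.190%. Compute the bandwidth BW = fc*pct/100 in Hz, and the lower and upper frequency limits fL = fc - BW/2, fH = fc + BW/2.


BW = 4.0578e+09 * 12.190/100 = 4.946458e+08 Hz
fL = 4.0578e+09 - 4.946458e+08/2 = 3.810e+09 Hz
fH = 4.0578e+09 + 4.946458e+08/2 = 4.305e+09 Hz

BW=4.946e+08 Hz, fL=3.810e+09 Hz, fH=4.305e+09 Hz


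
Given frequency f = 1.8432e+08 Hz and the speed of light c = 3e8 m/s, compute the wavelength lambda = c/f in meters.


lambda = c / f = 3.0000e+08 / 1.8432e+08 = 1.628 m

1.628 m


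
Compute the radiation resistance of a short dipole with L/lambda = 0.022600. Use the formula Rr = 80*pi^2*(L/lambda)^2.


Rr = 80 * pi^2 * (0.022600)^2 = 80 * 9.869604 * 5.107600e-04 = 0.4033 ohm

0.4033 ohm


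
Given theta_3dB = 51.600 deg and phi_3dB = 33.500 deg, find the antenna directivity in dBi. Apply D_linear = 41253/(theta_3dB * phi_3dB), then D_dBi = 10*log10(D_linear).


D_linear = 41253 / (51.600 * 33.500) = 23.86498
D_dBi = 10 * log10(23.86498) = 13.78 dBi

13.78 dBi


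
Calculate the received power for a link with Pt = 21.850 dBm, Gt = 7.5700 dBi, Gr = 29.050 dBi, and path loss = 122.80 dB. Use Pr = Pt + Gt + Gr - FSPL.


Pr = 21.850 + 7.5700 + 29.050 - 122.80 = -64.33 dBm

-64.33 dBm


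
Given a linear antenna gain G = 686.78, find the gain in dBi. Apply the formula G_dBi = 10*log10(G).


G_dBi = 10 * log10(686.78) = 28.37 dBi

28.37 dBi


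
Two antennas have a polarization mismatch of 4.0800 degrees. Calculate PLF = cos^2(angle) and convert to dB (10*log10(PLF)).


PLF_linear = cos^2(4.0800 deg) = 0.9949378
PLF_dB = 10 * log10(0.9949378) = -0.02204 dB

-0.02204 dB


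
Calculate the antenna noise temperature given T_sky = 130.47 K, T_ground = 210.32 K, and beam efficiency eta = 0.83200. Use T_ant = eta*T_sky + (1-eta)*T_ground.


T_ant = 0.83200 * 130.47 + (1 - 0.83200) * 210.32 = 143.9 K

143.9 K


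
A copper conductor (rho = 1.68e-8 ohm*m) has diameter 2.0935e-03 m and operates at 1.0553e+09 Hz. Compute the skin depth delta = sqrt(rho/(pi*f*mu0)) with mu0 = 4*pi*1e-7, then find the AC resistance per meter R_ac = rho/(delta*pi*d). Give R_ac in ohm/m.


delta = sqrt(1.68e-8 / (pi * 1.0553e+09 * 4*pi*1e-7)) = 2.008107e-06 m
R_ac = 1.68e-8 / (2.008107e-06 * pi * 2.0935e-03) = 1.272 ohm/m

1.272 ohm/m


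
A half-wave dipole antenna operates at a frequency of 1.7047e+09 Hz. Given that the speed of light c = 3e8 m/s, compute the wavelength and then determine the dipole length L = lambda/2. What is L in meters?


lambda = c / f = 3.0000e+08 / 1.7047e+09 = 0.1759840 m
L = lambda / 2 = 0.1759840 / 2 = 0.08799 m

0.08799 m


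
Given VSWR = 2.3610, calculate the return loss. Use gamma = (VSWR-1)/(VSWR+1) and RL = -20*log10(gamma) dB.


gamma = (2.3610 - 1) / (2.3610 + 1) = 0.4049390
RL = -20 * log10(0.4049390) = 7.852 dB

7.852 dB


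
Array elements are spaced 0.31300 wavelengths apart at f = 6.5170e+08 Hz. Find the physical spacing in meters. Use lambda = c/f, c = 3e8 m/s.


lambda = c / f = 3.0000e+08 / 6.5170e+08 = 0.4603345 m
d = 0.31300 * 0.4603345 = 0.1441 m

0.1441 m


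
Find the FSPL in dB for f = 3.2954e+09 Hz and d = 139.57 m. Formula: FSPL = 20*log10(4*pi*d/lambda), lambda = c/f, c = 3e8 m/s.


lambda = c / f = 3.0000e+08 / 3.2954e+09 = 0.09103599 m
FSPL = 20 * log10(4*pi*139.57/0.09103599) = 85.70 dB

85.70 dB


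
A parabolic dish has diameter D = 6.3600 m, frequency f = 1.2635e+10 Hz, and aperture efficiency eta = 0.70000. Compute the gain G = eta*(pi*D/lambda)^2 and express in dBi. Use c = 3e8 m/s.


lambda = c / f = 3.0000e+08 / 1.2635e+10 = 0.02374357 m
G_linear = 0.70000 * (pi * 6.3600 / 0.02374357)^2 = 495701.2
G_dBi = 10 * log10(495701.2) = 56.95 dBi

56.95 dBi


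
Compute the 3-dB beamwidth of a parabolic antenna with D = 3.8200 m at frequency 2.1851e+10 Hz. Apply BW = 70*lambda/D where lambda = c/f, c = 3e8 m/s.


lambda = c / f = 3.0000e+08 / 2.1851e+10 = 0.01372935 m
BW = 70 * 0.01372935 / 3.8200 = 0.2516 deg

0.2516 deg


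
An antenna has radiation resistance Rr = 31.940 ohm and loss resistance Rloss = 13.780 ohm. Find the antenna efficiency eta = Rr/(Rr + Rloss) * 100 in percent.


eta = 31.940 / (31.940 + 13.780) * 100 = 69.86%

69.86%


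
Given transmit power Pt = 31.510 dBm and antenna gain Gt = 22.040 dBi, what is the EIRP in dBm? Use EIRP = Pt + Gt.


EIRP = Pt + Gt = 31.510 + 22.040 = 53.55 dBm

53.55 dBm


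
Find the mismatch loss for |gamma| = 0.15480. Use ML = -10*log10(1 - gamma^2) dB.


ML = -10 * log10(1 - 0.15480^2) = -10 * log10(0.97603696) = 0.1053 dB

0.1053 dB


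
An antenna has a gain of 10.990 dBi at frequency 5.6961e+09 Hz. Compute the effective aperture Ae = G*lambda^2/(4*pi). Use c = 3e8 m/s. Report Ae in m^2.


lambda = c / f = 3.0000e+08 / 5.6961e+09 = 0.05266761 m
G_linear = 10^(10.990/10) = 12.56030
Ae = G_linear * lambda^2 / (4*pi) = 12.56030 * 0.05266761^2 / (4*pi) = 2.773e-03 m^2

2.773e-03 m^2


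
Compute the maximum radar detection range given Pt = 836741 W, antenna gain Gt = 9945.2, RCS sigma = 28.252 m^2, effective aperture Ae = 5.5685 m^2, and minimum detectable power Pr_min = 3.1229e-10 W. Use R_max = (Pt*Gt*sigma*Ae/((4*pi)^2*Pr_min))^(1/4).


R^4 = 836741*9945.2*28.252*5.5685 / ((4*pi)^2 * 3.1229e-10) = 2.654692e+19
R_max = 2.654692e+19^0.25 = 71780 m

71780 m


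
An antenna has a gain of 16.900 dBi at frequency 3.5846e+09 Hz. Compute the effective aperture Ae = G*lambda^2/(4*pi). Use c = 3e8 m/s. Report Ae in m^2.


lambda = c / f = 3.0000e+08 / 3.5846e+09 = 0.08369135 m
G_linear = 10^(16.900/10) = 48.97788
Ae = G_linear * lambda^2 / (4*pi) = 48.97788 * 0.08369135^2 / (4*pi) = 0.02730 m^2

0.02730 m^2


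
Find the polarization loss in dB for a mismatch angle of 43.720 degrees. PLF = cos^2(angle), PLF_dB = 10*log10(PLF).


PLF_linear = cos^2(43.720 deg) = 0.5223328
PLF_dB = 10 * log10(0.5223328) = -2.821 dB

-2.821 dB


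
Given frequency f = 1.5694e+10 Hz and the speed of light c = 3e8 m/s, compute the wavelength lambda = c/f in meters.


lambda = c / f = 3.0000e+08 / 1.5694e+10 = 0.01912 m

0.01912 m


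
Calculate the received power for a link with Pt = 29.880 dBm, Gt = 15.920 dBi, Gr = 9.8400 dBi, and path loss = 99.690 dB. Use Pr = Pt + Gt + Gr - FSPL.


Pr = 29.880 + 15.920 + 9.8400 - 99.690 = -44.05 dBm

-44.05 dBm


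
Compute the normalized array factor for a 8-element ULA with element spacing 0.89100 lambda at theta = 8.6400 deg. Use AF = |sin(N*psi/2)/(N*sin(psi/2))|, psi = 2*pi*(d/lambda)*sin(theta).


psi = 2*pi*0.89100*sin(8.6400 deg) = 0.8410106 rad
AF = |sin(8*0.8410106/2) / (8*sin(0.8410106/2))| = 0.06756

0.06756


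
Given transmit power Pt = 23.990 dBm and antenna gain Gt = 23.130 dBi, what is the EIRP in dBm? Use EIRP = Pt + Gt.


EIRP = Pt + Gt = 23.990 + 23.130 = 47.12 dBm

47.12 dBm


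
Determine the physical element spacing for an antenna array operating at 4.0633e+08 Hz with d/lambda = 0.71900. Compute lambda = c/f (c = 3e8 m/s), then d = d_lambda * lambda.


lambda = c / f = 3.0000e+08 / 4.0633e+08 = 0.7383161 m
d = 0.71900 * 0.7383161 = 0.5308 m

0.5308 m


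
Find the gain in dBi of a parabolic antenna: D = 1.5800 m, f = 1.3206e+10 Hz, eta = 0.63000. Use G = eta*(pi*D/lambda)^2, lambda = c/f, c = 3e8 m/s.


lambda = c / f = 3.0000e+08 / 1.3206e+10 = 0.02271695 m
G_linear = 0.63000 * (pi * 1.5800 / 0.02271695)^2 = 30078.38
G_dBi = 10 * log10(30078.38) = 44.78 dBi

44.78 dBi


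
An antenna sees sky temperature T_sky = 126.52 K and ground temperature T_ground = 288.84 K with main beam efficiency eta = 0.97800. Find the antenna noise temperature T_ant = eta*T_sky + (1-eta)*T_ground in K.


T_ant = 0.97800 * 126.52 + (1 - 0.97800) * 288.84 = 130.1 K

130.1 K


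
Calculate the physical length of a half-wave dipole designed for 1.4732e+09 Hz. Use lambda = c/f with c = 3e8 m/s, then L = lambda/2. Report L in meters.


lambda = c / f = 3.0000e+08 / 1.4732e+09 = 0.2036383 m
L = lambda / 2 = 0.2036383 / 2 = 0.1018 m

0.1018 m


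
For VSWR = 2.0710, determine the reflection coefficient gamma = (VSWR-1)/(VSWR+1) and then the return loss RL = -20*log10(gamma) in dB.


gamma = (2.0710 - 1) / (2.0710 + 1) = 0.3487463
RL = -20 * log10(0.3487463) = 9.150 dB

9.150 dB


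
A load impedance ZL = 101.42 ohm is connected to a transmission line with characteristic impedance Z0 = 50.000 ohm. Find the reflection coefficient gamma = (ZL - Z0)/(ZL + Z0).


gamma = (101.42 - 50.000) / (101.42 + 50.000) = 0.3396

0.3396


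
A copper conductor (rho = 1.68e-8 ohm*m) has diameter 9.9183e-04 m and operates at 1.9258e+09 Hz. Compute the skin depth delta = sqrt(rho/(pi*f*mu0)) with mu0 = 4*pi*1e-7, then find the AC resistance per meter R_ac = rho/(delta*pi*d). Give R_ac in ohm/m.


delta = sqrt(1.68e-8 / (pi * 1.9258e+09 * 4*pi*1e-7)) = 1.486515e-06 m
R_ac = 1.68e-8 / (1.486515e-06 * pi * 9.9183e-04) = 3.627 ohm/m

3.627 ohm/m


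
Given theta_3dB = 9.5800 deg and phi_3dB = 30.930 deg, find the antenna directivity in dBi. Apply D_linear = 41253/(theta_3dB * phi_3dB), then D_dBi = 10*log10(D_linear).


D_linear = 41253 / (9.5800 * 30.930) = 139.2227
D_dBi = 10 * log10(139.2227) = 21.44 dBi

21.44 dBi


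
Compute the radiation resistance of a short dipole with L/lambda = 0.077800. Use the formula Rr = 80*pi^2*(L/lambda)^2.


Rr = 80 * pi^2 * (0.077800)^2 = 80 * 9.869604 * 6.052840e-03 = 4.779 ohm

4.779 ohm


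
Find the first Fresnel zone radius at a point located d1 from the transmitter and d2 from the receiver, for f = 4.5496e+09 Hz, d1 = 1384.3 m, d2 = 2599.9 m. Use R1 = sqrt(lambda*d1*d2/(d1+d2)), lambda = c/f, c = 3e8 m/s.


lambda = c / f = 3.0000e+08 / 4.5496e+09 = 0.06593986 m
R1 = sqrt(0.06593986 * 1384.3 * 2599.9 / (1384.3 + 2599.9)) = 7.718 m

7.718 m


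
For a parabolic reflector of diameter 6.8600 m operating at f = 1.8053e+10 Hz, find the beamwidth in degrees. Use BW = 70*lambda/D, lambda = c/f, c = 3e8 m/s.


lambda = c / f = 3.0000e+08 / 1.8053e+10 = 0.01661774 m
BW = 70 * 0.01661774 / 6.8600 = 0.1696 deg

0.1696 deg


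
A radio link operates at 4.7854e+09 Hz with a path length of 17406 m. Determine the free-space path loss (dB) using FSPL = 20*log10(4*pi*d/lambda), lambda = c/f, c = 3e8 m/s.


lambda = c / f = 3.0000e+08 / 4.7854e+09 = 0.06269068 m
FSPL = 20 * log10(4*pi*17406/0.06269068) = 130.9 dB

130.9 dB


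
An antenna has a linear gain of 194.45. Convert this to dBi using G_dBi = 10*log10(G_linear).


G_dBi = 10 * log10(194.45) = 22.89 dBi

22.89 dBi


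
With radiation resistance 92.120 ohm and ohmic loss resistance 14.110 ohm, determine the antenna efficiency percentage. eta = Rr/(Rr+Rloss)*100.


eta = 92.120 / (92.120 + 14.110) * 100 = 86.72%

86.72%


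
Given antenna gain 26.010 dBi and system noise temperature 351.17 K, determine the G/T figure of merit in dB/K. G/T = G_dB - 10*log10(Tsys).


G/T = 26.010 - 10*log10(351.17) = 26.010 - 25.45517 = 0.5548 dB/K

0.5548 dB/K


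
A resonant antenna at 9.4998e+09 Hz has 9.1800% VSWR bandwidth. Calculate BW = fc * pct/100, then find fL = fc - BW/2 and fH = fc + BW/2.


BW = 9.4998e+09 * 9.1800/100 = 8.720816e+08 Hz
fL = 9.4998e+09 - 8.720816e+08/2 = 9.064e+09 Hz
fH = 9.4998e+09 + 8.720816e+08/2 = 9.936e+09 Hz

BW=8.721e+08 Hz, fL=9.064e+09 Hz, fH=9.936e+09 Hz


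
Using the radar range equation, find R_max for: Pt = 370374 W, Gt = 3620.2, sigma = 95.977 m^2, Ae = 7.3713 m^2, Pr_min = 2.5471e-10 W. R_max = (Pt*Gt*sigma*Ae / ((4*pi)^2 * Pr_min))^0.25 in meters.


R^4 = 370374*3620.2*95.977*7.3713 / ((4*pi)^2 * 2.5471e-10) = 2.358406e+19
R_max = 2.358406e+19^0.25 = 69687 m

69687 m


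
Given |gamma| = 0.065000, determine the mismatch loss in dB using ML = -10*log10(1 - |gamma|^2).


ML = -10 * log10(1 - 0.065000^2) = -10 * log10(0.995775) = 0.01839 dB

0.01839 dB


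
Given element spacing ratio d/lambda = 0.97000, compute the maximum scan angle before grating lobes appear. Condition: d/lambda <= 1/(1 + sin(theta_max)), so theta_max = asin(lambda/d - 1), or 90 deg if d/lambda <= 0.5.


lambda/d - 1 = 1/0.97000 - 1 = 0.03092784
theta_max = asin(0.03092784) = 1.772 deg

1.772 deg


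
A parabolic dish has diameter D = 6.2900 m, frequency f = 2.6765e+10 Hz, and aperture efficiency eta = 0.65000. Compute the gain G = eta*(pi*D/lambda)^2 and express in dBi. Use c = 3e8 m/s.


lambda = c / f = 3.0000e+08 / 2.6765e+10 = 0.01120867 m
G_linear = 0.65000 * (pi * 6.2900 / 0.01120867)^2 = 2.020255e+06
G_dBi = 10 * log10(2.020255e+06) = 63.05 dBi

63.05 dBi


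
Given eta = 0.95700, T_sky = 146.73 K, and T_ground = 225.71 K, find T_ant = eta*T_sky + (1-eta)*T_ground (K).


T_ant = 0.95700 * 146.73 + (1 - 0.95700) * 225.71 = 150.1 K

150.1 K


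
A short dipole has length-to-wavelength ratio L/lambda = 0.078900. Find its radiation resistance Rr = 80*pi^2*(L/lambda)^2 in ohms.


Rr = 80 * pi^2 * (0.078900)^2 = 80 * 9.869604 * 6.225210e-03 = 4.915 ohm

4.915 ohm


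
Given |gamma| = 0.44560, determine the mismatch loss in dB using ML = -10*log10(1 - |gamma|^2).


ML = -10 * log10(1 - 0.44560^2) = -10 * log10(0.80144064) = 0.9613 dB

0.9613 dB


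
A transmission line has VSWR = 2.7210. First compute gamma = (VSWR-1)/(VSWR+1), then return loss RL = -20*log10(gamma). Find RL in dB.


gamma = (2.7210 - 1) / (2.7210 + 1) = 0.4625101
RL = -20 * log10(0.4625101) = 6.698 dB

6.698 dB


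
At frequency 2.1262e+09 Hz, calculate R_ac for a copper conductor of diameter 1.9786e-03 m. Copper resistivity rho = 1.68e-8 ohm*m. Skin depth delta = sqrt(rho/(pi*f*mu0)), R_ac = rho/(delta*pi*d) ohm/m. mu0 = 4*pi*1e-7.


delta = sqrt(1.68e-8 / (pi * 2.1262e+09 * 4*pi*1e-7)) = 1.414727e-06 m
R_ac = 1.68e-8 / (1.414727e-06 * pi * 1.9786e-03) = 1.910 ohm/m

1.910 ohm/m


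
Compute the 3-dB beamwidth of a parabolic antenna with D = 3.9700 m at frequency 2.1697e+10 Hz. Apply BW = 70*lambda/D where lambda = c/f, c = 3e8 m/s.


lambda = c / f = 3.0000e+08 / 2.1697e+10 = 0.01382680 m
BW = 70 * 0.01382680 / 3.9700 = 0.2438 deg

0.2438 deg


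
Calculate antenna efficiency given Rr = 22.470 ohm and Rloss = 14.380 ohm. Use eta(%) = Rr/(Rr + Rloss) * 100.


eta = 22.470 / (22.470 + 14.380) * 100 = 60.98%

60.98%


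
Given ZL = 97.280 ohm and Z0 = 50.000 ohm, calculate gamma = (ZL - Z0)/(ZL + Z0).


gamma = (97.280 - 50.000) / (97.280 + 50.000) = 0.3210

0.3210


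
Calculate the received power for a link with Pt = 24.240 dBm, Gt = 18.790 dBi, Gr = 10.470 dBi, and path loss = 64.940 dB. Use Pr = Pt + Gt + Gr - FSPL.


Pr = 24.240 + 18.790 + 10.470 - 64.940 = -11.44 dBm

-11.44 dBm


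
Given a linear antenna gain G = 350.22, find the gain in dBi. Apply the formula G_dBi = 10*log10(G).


G_dBi = 10 * log10(350.22) = 25.44 dBi

25.44 dBi


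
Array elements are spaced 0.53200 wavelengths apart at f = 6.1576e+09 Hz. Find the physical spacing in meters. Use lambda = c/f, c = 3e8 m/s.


lambda = c / f = 3.0000e+08 / 6.1576e+09 = 0.04872028 m
d = 0.53200 * 0.04872028 = 0.02592 m

0.02592 m


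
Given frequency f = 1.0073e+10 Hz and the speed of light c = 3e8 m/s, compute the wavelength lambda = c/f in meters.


lambda = c / f = 3.0000e+08 / 1.0073e+10 = 0.02978 m

0.02978 m


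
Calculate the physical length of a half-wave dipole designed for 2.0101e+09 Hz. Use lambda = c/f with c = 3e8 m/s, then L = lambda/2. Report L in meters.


lambda = c / f = 3.0000e+08 / 2.0101e+09 = 0.1492463 m
L = lambda / 2 = 0.1492463 / 2 = 0.07462 m

0.07462 m


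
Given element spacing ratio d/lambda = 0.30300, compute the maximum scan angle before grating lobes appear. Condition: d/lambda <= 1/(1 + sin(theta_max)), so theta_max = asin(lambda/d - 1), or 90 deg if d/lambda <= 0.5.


lambda/d - 1 = 1/0.30300 - 1 = 2.300330 >= 1
d/lambda <= 0.5, so the array can scan to endfire without grating lobes: theta_max = 90 deg

90 deg


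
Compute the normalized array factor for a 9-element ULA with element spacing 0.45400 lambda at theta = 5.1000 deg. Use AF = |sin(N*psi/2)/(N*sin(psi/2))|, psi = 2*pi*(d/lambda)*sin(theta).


psi = 2*pi*0.45400*sin(5.1000 deg) = 0.2535769 rad
AF = |sin(9*0.2535769/2) / (9*sin(0.2535769/2))| = 0.7988

0.7988


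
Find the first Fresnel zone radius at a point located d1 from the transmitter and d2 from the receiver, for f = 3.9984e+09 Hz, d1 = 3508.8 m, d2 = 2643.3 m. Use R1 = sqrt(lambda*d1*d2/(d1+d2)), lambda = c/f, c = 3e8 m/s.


lambda = c / f = 3.0000e+08 / 3.9984e+09 = 0.07503001 m
R1 = sqrt(0.07503001 * 3508.8 * 2643.3 / (3508.8 + 2643.3)) = 10.64 m

10.64 m


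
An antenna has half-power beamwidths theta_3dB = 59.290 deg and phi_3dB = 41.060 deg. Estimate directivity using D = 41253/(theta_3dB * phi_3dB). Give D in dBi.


D_linear = 41253 / (59.290 * 41.060) = 16.94553
D_dBi = 10 * log10(16.94553) = 12.29 dBi

12.29 dBi


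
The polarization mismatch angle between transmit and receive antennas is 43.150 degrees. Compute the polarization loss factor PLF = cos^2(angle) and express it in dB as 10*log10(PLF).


PLF_linear = cos^2(43.150 deg) = 0.5322662
PLF_dB = 10 * log10(0.5322662) = -2.739 dB

-2.739 dB


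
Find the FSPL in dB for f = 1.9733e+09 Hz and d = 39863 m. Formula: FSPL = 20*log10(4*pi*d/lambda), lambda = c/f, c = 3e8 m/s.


lambda = c / f = 3.0000e+08 / 1.9733e+09 = 0.1520296 m
FSPL = 20 * log10(4*pi*39863/0.1520296) = 130.4 dB

130.4 dB


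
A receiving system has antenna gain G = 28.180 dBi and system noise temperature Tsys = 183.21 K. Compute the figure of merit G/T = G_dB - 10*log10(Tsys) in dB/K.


G/T = 28.180 - 10*log10(183.21) = 28.180 - 22.62949 = 5.551 dB/K

5.551 dB/K


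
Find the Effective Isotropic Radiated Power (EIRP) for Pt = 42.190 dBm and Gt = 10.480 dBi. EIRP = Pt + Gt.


EIRP = Pt + Gt = 42.190 + 10.480 = 52.67 dBm

52.67 dBm


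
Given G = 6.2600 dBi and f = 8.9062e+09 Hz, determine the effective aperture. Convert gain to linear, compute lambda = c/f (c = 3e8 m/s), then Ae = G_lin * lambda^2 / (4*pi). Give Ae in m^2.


lambda = c / f = 3.0000e+08 / 8.9062e+09 = 0.03368440 m
G_linear = 10^(6.2600/10) = 4.226686
Ae = G_linear * lambda^2 / (4*pi) = 4.226686 * 0.03368440^2 / (4*pi) = 3.816e-04 m^2

3.816e-04 m^2


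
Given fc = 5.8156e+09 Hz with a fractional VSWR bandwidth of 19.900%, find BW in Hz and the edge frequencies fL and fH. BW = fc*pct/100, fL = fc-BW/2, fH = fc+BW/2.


BW = 5.8156e+09 * 19.900/100 = 1.157304e+09 Hz
fL = 5.8156e+09 - 1.157304e+09/2 = 5.237e+09 Hz
fH = 5.8156e+09 + 1.157304e+09/2 = 6.394e+09 Hz

BW=1.157e+09 Hz, fL=5.237e+09 Hz, fH=6.394e+09 Hz


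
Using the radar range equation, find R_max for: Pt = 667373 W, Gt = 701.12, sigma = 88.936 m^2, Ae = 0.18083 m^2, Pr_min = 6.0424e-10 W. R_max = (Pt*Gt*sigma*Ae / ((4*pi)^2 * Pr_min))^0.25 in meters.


R^4 = 667373*701.12*88.936*0.18083 / ((4*pi)^2 * 6.0424e-10) = 7.886419e+16
R_max = 7.886419e+16^0.25 = 16758 m

16758 m


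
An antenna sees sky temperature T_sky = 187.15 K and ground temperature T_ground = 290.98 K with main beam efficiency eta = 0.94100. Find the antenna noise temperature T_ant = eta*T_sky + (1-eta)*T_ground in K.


T_ant = 0.94100 * 187.15 + (1 - 0.94100) * 290.98 = 193.3 K

193.3 K


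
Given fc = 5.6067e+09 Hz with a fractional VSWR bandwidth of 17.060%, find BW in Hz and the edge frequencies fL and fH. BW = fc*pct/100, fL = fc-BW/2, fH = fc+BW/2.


BW = 5.6067e+09 * 17.060/100 = 9.565030e+08 Hz
fL = 5.6067e+09 - 9.565030e+08/2 = 5.128e+09 Hz
fH = 5.6067e+09 + 9.565030e+08/2 = 6.085e+09 Hz

BW=9.565e+08 Hz, fL=5.128e+09 Hz, fH=6.085e+09 Hz


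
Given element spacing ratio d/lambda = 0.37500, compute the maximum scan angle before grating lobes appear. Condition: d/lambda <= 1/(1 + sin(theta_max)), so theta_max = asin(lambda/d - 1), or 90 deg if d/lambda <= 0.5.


lambda/d - 1 = 1/0.37500 - 1 = 1.666667 >= 1
d/lambda <= 0.5, so the array can scan to endfire without grating lobes: theta_max = 90 deg

90 deg


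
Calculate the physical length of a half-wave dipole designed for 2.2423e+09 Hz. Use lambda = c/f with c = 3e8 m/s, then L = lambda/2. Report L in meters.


lambda = c / f = 3.0000e+08 / 2.2423e+09 = 0.1337912 m
L = lambda / 2 = 0.1337912 / 2 = 0.06690 m

0.06690 m


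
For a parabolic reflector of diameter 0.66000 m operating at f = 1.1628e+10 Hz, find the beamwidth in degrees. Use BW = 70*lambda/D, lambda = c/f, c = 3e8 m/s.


lambda = c / f = 3.0000e+08 / 1.1628e+10 = 0.02579979 m
BW = 70 * 0.02579979 / 0.66000 = 2.736 deg

2.736 deg


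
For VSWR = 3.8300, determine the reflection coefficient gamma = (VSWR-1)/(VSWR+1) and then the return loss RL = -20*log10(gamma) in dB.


gamma = (3.8300 - 1) / (3.8300 + 1) = 0.5859213
RL = -20 * log10(0.5859213) = 4.643 dB

4.643 dB


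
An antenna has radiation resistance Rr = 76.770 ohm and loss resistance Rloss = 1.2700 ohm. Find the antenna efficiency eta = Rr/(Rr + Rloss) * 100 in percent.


eta = 76.770 / (76.770 + 1.2700) * 100 = 98.37%

98.37%


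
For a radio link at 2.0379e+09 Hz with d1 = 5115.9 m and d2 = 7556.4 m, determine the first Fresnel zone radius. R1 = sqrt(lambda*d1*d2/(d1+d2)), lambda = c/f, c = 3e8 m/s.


lambda = c / f = 3.0000e+08 / 2.0379e+09 = 0.1472104 m
R1 = sqrt(0.1472104 * 5115.9 * 7556.4 / (5115.9 + 7556.4)) = 21.19 m

21.19 m


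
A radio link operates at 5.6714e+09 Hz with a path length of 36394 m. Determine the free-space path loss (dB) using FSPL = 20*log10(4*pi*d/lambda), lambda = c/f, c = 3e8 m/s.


lambda = c / f = 3.0000e+08 / 5.6714e+09 = 0.05289699 m
FSPL = 20 * log10(4*pi*36394/0.05289699) = 138.7 dB

138.7 dB


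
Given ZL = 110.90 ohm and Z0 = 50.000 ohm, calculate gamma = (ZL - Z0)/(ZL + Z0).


gamma = (110.90 - 50.000) / (110.90 + 50.000) = 0.3785

0.3785


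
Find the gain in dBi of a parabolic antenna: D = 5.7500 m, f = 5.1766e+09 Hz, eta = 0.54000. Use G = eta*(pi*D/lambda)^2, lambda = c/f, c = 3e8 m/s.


lambda = c / f = 3.0000e+08 / 5.1766e+09 = 0.05795310 m
G_linear = 0.54000 * (pi * 5.7500 / 0.05795310)^2 = 52465.75
G_dBi = 10 * log10(52465.75) = 47.20 dBi

47.20 dBi


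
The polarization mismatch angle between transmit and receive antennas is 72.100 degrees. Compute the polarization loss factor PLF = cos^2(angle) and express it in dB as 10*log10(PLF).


PLF_linear = cos^2(72.100 deg) = 0.09446809
PLF_dB = 10 * log10(0.09446809) = -10.25 dB

-10.25 dB


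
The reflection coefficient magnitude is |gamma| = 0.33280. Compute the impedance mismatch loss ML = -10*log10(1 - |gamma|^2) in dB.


ML = -10 * log10(1 - 0.33280^2) = -10 * log10(0.88924416) = 0.5098 dB

0.5098 dB


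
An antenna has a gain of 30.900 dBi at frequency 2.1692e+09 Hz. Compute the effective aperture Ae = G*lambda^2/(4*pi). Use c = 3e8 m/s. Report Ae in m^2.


lambda = c / f = 3.0000e+08 / 2.1692e+09 = 0.1382998 m
G_linear = 10^(30.900/10) = 1230.269
Ae = G_linear * lambda^2 / (4*pi) = 1230.269 * 0.1382998^2 / (4*pi) = 1.873 m^2

1.873 m^2


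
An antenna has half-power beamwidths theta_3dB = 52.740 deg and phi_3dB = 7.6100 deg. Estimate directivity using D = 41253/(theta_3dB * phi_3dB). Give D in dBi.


D_linear = 41253 / (52.740 * 7.6100) = 102.7852
D_dBi = 10 * log10(102.7852) = 20.12 dBi

20.12 dBi


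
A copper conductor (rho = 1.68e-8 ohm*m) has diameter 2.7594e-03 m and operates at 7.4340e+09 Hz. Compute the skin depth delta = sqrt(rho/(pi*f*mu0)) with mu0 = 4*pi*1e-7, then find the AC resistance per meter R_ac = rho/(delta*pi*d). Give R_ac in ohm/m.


delta = sqrt(1.68e-8 / (pi * 7.4340e+09 * 4*pi*1e-7)) = 7.565950e-07 m
R_ac = 1.68e-8 / (7.565950e-07 * pi * 2.7594e-03) = 2.561 ohm/m

2.561 ohm/m


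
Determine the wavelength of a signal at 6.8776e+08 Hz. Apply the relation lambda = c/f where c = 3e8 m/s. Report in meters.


lambda = c / f = 3.0000e+08 / 6.8776e+08 = 0.4362 m

0.4362 m


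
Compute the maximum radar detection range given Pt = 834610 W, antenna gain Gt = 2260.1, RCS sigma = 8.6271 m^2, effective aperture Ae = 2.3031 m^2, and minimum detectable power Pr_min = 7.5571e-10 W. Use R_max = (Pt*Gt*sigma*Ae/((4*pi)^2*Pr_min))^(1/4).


R^4 = 834610*2260.1*8.6271*2.3031 / ((4*pi)^2 * 7.5571e-10) = 3.140610e+17
R_max = 3.140610e+17^0.25 = 23673 m

23673 m


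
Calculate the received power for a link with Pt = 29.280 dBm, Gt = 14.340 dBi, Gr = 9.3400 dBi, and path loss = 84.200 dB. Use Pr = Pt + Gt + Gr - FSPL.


Pr = 29.280 + 14.340 + 9.3400 - 84.200 = -31.24 dBm

-31.24 dBm


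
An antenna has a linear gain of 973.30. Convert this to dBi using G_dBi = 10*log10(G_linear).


G_dBi = 10 * log10(973.30) = 29.88 dBi

29.88 dBi


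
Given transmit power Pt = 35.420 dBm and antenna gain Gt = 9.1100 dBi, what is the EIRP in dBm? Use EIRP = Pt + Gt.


EIRP = Pt + Gt = 35.420 + 9.1100 = 44.53 dBm

44.53 dBm


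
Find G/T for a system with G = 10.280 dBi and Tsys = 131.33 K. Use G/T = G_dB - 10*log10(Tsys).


G/T = 10.280 - 10*log10(131.33) = 10.280 - 21.18364 = -10.90 dB/K

-10.90 dB/K


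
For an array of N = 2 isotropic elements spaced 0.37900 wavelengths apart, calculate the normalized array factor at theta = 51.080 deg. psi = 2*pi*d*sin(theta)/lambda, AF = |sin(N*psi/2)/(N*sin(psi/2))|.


psi = 2*pi*0.37900*sin(51.080 deg) = 1.852730 rad
AF = |sin(2*1.852730/2) / (2*sin(1.852730/2))| = 0.6007

0.6007


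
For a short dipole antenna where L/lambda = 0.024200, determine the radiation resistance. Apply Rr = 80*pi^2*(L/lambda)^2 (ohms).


Rr = 80 * pi^2 * (0.024200)^2 = 80 * 9.869604 * 5.856400e-04 = 0.4624 ohm

0.4624 ohm


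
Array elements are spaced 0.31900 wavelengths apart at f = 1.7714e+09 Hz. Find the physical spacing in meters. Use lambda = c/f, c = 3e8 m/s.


lambda = c / f = 3.0000e+08 / 1.7714e+09 = 0.1693576 m
d = 0.31900 * 0.1693576 = 0.05403 m

0.05403 m


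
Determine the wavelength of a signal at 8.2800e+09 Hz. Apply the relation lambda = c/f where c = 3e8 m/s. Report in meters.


lambda = c / f = 3.0000e+08 / 8.2800e+09 = 0.03623 m

0.03623 m


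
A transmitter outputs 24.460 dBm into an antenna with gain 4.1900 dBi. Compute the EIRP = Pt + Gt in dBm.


EIRP = Pt + Gt = 24.460 + 4.1900 = 28.65 dBm

28.65 dBm


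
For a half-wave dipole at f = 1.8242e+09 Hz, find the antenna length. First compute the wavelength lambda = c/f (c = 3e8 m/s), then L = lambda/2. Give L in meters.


lambda = c / f = 3.0000e+08 / 1.8242e+09 = 0.1644557 m
L = lambda / 2 = 0.1644557 / 2 = 0.08223 m

0.08223 m


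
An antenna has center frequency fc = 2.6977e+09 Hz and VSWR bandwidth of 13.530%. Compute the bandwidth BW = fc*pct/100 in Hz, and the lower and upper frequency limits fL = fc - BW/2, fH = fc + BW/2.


BW = 2.6977e+09 * 13.530/100 = 3.649988e+08 Hz
fL = 2.6977e+09 - 3.649988e+08/2 = 2.515e+09 Hz
fH = 2.6977e+09 + 3.649988e+08/2 = 2.880e+09 Hz

BW=3.650e+08 Hz, fL=2.515e+09 Hz, fH=2.880e+09 Hz


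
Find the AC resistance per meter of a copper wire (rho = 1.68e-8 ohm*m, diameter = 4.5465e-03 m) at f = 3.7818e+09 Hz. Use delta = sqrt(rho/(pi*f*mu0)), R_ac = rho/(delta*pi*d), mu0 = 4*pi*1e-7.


delta = sqrt(1.68e-8 / (pi * 3.7818e+09 * 4*pi*1e-7)) = 1.060780e-06 m
R_ac = 1.68e-8 / (1.060780e-06 * pi * 4.5465e-03) = 1.109 ohm/m

1.109 ohm/m


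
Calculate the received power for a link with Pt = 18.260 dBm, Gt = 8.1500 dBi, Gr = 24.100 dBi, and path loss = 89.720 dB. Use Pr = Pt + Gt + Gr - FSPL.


Pr = 18.260 + 8.1500 + 24.100 - 89.720 = -39.21 dBm

-39.21 dBm


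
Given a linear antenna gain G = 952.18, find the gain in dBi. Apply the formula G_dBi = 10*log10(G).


G_dBi = 10 * log10(952.18) = 29.79 dBi

29.79 dBi


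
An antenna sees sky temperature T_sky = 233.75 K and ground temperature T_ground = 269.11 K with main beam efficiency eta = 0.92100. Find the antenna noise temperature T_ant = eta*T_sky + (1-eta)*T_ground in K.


T_ant = 0.92100 * 233.75 + (1 - 0.92100) * 269.11 = 236.5 K

236.5 K


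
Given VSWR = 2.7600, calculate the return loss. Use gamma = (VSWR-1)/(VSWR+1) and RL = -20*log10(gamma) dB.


gamma = (2.7600 - 1) / (2.7600 + 1) = 0.4680851
RL = -20 * log10(0.4680851) = 6.594 dB

6.594 dB


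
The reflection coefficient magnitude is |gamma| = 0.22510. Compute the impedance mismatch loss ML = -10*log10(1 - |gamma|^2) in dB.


ML = -10 * log10(1 - 0.22510^2) = -10 * log10(0.94932999) = 0.2258 dB

0.2258 dB


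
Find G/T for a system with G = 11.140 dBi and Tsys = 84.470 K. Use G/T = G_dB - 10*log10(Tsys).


G/T = 11.140 - 10*log10(84.470) = 11.140 - 19.26702 = -8.127 dB/K

-8.127 dB/K


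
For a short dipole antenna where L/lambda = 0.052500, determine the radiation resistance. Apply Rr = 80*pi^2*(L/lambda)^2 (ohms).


Rr = 80 * pi^2 * (0.052500)^2 = 80 * 9.869604 * 2.756250e-03 = 2.176 ohm

2.176 ohm


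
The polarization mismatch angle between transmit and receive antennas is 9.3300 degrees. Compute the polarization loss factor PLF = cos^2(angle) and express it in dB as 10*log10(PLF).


PLF_linear = cos^2(9.3300 deg) = 0.9737169
PLF_dB = 10 * log10(0.9737169) = -0.1157 dB

-0.1157 dB


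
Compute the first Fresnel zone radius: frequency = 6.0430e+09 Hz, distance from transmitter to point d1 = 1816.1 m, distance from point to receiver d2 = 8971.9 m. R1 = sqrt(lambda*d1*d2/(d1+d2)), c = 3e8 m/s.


lambda = c / f = 3.0000e+08 / 6.0430e+09 = 0.04964422 m
R1 = sqrt(0.04964422 * 1816.1 * 8971.9 / (1816.1 + 8971.9)) = 8.659 m

8.659 m


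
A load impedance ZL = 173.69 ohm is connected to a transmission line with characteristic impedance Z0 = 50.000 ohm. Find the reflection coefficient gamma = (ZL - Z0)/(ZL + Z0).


gamma = (173.69 - 50.000) / (173.69 + 50.000) = 0.5530

0.5530


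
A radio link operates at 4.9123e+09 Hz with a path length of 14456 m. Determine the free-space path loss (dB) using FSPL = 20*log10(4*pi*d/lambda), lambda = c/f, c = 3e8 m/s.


lambda = c / f = 3.0000e+08 / 4.9123e+09 = 0.06107119 m
FSPL = 20 * log10(4*pi*14456/0.06107119) = 129.5 dB

129.5 dB


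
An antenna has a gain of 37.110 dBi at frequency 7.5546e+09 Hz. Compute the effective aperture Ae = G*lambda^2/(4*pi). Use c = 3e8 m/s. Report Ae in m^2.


lambda = c / f = 3.0000e+08 / 7.5546e+09 = 0.03971090 m
G_linear = 10^(37.110/10) = 5140.437
Ae = G_linear * lambda^2 / (4*pi) = 5140.437 * 0.03971090^2 / (4*pi) = 0.6451 m^2

0.6451 m^2


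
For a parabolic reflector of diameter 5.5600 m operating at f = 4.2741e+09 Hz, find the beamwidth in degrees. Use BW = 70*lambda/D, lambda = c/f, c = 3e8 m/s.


lambda = c / f = 3.0000e+08 / 4.2741e+09 = 0.07019022 m
BW = 70 * 0.07019022 / 5.5600 = 0.8837 deg

0.8837 deg


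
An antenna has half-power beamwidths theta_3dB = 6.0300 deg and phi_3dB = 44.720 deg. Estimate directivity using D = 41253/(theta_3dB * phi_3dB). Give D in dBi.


D_linear = 41253 / (6.0300 * 44.720) = 152.9806
D_dBi = 10 * log10(152.9806) = 21.85 dBi

21.85 dBi


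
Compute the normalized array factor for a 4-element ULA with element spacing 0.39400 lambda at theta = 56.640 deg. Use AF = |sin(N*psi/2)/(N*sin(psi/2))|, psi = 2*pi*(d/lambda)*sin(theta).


psi = 2*pi*0.39400*sin(56.640 deg) = 2.067679 rad
AF = |sin(4*2.067679/2) / (4*sin(2.067679/2))| = 0.2438

0.2438


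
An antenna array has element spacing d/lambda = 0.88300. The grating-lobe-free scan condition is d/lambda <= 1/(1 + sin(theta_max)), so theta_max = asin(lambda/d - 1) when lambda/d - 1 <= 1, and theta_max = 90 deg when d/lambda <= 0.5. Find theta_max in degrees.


lambda/d - 1 = 1/0.88300 - 1 = 0.1325028
theta_max = asin(0.1325028) = 7.614 deg

7.614 deg


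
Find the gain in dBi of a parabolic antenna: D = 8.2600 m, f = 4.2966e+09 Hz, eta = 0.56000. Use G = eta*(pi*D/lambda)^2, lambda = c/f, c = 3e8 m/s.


lambda = c / f = 3.0000e+08 / 4.2966e+09 = 0.06982265 m
G_linear = 0.56000 * (pi * 8.2600 / 0.06982265)^2 = 77349.09
G_dBi = 10 * log10(77349.09) = 48.88 dBi

48.88 dBi


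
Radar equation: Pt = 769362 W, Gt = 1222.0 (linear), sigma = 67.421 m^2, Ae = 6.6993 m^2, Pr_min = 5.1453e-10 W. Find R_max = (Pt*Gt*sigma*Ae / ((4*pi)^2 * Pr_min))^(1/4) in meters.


R^4 = 769362*1222.0*67.421*6.6993 / ((4*pi)^2 * 5.1453e-10) = 5.226322e+18
R_max = 5.226322e+18^0.25 = 47813 m

47813 m


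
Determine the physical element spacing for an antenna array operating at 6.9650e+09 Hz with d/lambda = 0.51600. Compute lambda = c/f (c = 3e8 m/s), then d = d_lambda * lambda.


lambda = c / f = 3.0000e+08 / 6.9650e+09 = 0.04307251 m
d = 0.51600 * 0.04307251 = 0.02223 m

0.02223 m


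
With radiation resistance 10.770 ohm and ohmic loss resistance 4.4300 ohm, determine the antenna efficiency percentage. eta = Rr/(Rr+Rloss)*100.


eta = 10.770 / (10.770 + 4.4300) * 100 = 70.86%

70.86%


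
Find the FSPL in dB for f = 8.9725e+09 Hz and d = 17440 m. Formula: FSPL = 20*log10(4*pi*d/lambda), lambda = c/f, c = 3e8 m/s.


lambda = c / f = 3.0000e+08 / 8.9725e+09 = 0.03343550 m
FSPL = 20 * log10(4*pi*17440/0.03343550) = 136.3 dB

136.3 dB


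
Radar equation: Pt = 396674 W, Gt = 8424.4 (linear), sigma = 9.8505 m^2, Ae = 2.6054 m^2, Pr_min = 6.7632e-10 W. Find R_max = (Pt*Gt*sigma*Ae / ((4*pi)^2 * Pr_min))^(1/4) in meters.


R^4 = 396674*8424.4*9.8505*2.6054 / ((4*pi)^2 * 6.7632e-10) = 8.030331e+17
R_max = 8.030331e+17^0.25 = 29935 m

29935 m


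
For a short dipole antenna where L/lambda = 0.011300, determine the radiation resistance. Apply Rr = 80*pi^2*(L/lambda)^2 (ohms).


Rr = 80 * pi^2 * (0.011300)^2 = 80 * 9.869604 * 1.276900e-04 = 0.1008 ohm

0.1008 ohm


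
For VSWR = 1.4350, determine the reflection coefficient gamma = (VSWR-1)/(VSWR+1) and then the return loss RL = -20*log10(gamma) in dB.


gamma = (1.4350 - 1) / (1.4350 + 1) = 0.1786448
RL = -20 * log10(0.1786448) = 14.96 dB

14.96 dB


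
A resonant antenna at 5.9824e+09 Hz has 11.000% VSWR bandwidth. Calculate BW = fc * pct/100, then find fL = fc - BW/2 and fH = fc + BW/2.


BW = 5.9824e+09 * 11.000/100 = 6.580640e+08 Hz
fL = 5.9824e+09 - 6.580640e+08/2 = 5.653e+09 Hz
fH = 5.9824e+09 + 6.580640e+08/2 = 6.311e+09 Hz

BW=6.581e+08 Hz, fL=5.653e+09 Hz, fH=6.311e+09 Hz


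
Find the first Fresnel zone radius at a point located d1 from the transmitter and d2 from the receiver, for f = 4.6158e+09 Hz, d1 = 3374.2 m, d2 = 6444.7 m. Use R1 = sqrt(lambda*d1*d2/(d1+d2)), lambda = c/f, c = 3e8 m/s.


lambda = c / f = 3.0000e+08 / 4.6158e+09 = 0.06499415 m
R1 = sqrt(0.06499415 * 3374.2 * 6444.7 / (3374.2 + 6444.7)) = 12.00 m

12.00 m


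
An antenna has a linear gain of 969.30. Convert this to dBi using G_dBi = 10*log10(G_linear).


G_dBi = 10 * log10(969.30) = 29.86 dBi

29.86 dBi


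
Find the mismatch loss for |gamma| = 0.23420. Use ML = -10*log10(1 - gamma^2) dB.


ML = -10 * log10(1 - 0.23420^2) = -10 * log10(0.94515036) = 0.2450 dB

0.2450 dB


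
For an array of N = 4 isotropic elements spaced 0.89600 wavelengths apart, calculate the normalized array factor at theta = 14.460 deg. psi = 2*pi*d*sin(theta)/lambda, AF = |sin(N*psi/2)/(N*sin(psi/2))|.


psi = 2*pi*0.89600*sin(14.460 deg) = 1.405767 rad
AF = |sin(4*1.405767/2) / (4*sin(1.405767/2))| = 0.1253

0.1253


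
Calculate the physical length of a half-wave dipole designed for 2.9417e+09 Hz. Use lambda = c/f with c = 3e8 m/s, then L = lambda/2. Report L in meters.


lambda = c / f = 3.0000e+08 / 2.9417e+09 = 0.1019818 m
L = lambda / 2 = 0.1019818 / 2 = 0.05099 m

0.05099 m


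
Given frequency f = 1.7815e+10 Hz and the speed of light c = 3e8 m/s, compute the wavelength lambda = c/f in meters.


lambda = c / f = 3.0000e+08 / 1.7815e+10 = 0.01684 m

0.01684 m


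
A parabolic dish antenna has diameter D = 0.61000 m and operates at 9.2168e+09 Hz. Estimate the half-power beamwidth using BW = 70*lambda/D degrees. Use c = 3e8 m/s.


lambda = c / f = 3.0000e+08 / 9.2168e+09 = 0.03254926 m
BW = 70 * 0.03254926 / 0.61000 = 3.735 deg

3.735 deg


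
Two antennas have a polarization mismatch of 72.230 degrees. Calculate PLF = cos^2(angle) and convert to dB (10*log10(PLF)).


PLF_linear = cos^2(72.230 deg) = 0.09314504
PLF_dB = 10 * log10(0.09314504) = -10.31 dB

-10.31 dB


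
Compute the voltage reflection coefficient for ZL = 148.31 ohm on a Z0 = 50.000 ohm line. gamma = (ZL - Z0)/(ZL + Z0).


gamma = (148.31 - 50.000) / (148.31 + 50.000) = 0.4957

0.4957


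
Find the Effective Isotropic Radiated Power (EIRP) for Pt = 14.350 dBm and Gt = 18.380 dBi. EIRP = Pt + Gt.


EIRP = Pt + Gt = 14.350 + 18.380 = 32.73 dBm

32.73 dBm


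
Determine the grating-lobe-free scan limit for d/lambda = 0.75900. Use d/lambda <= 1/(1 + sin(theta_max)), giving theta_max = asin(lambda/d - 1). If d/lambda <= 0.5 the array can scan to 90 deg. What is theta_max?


lambda/d - 1 = 1/0.75900 - 1 = 0.3175231
theta_max = asin(0.3175231) = 18.51 deg

18.51 deg


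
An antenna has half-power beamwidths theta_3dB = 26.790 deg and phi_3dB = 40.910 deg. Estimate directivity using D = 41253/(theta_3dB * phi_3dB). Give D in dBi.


D_linear = 41253 / (26.790 * 40.910) = 37.64032
D_dBi = 10 * log10(37.64032) = 15.76 dBi

15.76 dBi


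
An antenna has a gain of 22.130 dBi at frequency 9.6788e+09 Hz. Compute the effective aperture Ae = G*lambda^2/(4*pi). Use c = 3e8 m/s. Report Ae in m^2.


lambda = c / f = 3.0000e+08 / 9.6788e+09 = 0.03099558 m
G_linear = 10^(22.130/10) = 163.3052
Ae = G_linear * lambda^2 / (4*pi) = 163.3052 * 0.03099558^2 / (4*pi) = 0.01249 m^2

0.01249 m^2


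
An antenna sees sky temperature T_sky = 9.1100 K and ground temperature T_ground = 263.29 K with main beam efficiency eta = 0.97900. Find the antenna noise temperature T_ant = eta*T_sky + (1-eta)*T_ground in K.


T_ant = 0.97900 * 9.1100 + (1 - 0.97900) * 263.29 = 14.45 K

14.45 K


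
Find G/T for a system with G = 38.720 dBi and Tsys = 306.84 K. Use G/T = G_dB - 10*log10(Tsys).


G/T = 38.720 - 10*log10(306.84) = 38.720 - 24.86912 = 13.85 dB/K

13.85 dB/K


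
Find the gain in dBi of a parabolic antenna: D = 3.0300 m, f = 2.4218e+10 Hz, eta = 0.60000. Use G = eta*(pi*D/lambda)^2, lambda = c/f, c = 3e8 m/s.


lambda = c / f = 3.0000e+08 / 2.4218e+10 = 0.01238748 m
G_linear = 0.60000 * (pi * 3.0300 / 0.01238748)^2 = 354299.3
G_dBi = 10 * log10(354299.3) = 55.49 dBi

55.49 dBi


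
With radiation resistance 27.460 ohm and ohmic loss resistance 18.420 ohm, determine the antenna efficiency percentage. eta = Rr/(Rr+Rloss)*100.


eta = 27.460 / (27.460 + 18.420) * 100 = 59.85%

59.85%


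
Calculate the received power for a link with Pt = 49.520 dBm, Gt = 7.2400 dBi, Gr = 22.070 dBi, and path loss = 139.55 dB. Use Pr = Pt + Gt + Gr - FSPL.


Pr = 49.520 + 7.2400 + 22.070 - 139.55 = -60.72 dBm

-60.72 dBm


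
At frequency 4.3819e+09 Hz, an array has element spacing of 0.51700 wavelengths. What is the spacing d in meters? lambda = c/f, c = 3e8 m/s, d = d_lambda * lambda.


lambda = c / f = 3.0000e+08 / 4.3819e+09 = 0.06846345 m
d = 0.51700 * 0.06846345 = 0.03540 m

0.03540 m


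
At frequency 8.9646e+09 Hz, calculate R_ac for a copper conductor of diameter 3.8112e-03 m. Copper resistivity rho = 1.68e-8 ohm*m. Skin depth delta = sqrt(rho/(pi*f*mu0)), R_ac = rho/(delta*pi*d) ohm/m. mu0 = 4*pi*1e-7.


delta = sqrt(1.68e-8 / (pi * 8.9646e+09 * 4*pi*1e-7)) = 6.889843e-07 m
R_ac = 1.68e-8 / (6.889843e-07 * pi * 3.8112e-03) = 2.037 ohm/m

2.037 ohm/m


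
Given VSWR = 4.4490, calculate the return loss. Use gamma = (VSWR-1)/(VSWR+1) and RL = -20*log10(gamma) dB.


gamma = (4.4490 - 1) / (4.4490 + 1) = 0.6329602
RL = -20 * log10(0.6329602) = 3.972 dB

3.972 dB


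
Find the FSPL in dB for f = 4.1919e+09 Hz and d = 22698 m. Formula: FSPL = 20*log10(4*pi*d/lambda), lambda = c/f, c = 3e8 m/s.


lambda = c / f = 3.0000e+08 / 4.1919e+09 = 0.07156659 m
FSPL = 20 * log10(4*pi*22698/0.07156659) = 132.0 dB

132.0 dB
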